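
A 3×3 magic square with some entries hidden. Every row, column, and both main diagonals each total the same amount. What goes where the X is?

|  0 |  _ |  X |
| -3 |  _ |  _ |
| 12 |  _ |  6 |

-6

Column 1 is complete and sums to 9; that is the magic constant.
From row 3, 9 − (12 + 6) gives (3,2) = -9.
Main diagonal: 0 + 6 + ? = 9, so (2,2) = 3.
From anti-diagonal, 9 − (3 + 12) gives (1,3) = -6.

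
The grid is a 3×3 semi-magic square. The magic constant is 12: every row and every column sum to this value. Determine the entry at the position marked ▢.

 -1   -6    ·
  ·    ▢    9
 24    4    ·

From row 1, 12 − (-1 + (-6)) gives (1,3) = 19.
From row 3, 12 − (24 + 4) gives (3,3) = -16.
Using column 1: -1 + 24 + ? → (2,1) = 12 − 23 = -11.
Using column 2: -6 + 4 + ? → (2,2) = 12 − (-2) = 14.

14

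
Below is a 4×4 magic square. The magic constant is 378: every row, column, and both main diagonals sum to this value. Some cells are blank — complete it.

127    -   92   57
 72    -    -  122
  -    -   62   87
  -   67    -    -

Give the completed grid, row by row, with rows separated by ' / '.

The remaining cell in row 1 is (1,2) = 378 − 276 = 102.
Using column 4: 57 + 122 + 87 + ? → (4,4) = 378 − 266 = 112.
Main diagonal must total 378; the given cells sum to 301, so (2,2) = 77.
Using row 2: 72 + 77 + 122 + ? → (2,3) = 378 − 271 = 107.
From column 2, 378 − (102 + 77 + 67) gives (3,2) = 132.
Column 3 needs 378; the known cells sum to 261, so (4,3) = 117.
Anti-diagonal needs 378; the known cells sum to 296, so (4,1) = 82.
Using row 3: 132 + 62 + 87 + ? → (3,1) = 378 − 281 = 97.

127 102 92 57 / 72 77 107 122 / 97 132 62 87 / 82 67 117 112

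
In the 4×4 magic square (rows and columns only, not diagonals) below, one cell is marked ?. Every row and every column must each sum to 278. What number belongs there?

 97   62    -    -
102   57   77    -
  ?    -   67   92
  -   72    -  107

Row 2: 102 + 57 + 77 + ? = 278, so (2,4) = 42.
Using column 2: 62 + 57 + 72 + ? → (3,2) = 278 − 191 = 87.
Column 4 needs 278; the known cells sum to 241, so (1,4) = 37.
From row 1, 278 − (97 + 62 + 37) gives (1,3) = 82.
Using row 3: 87 + 67 + 92 + ? → (3,1) = 278 − 246 = 32.

32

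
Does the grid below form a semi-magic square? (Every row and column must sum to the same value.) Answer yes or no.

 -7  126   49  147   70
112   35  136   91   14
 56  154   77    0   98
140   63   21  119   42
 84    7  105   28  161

No — row 2 sums to 388 but row 5 sums to 385.

Row 1: -7 + 126 + 49 + 147 + 70 = 385.
Row 2: 112 + 35 + 136 + 91 + 14 = 388.
Row 3: 56 + 154 + 77 + 0 + 98 = 385.
Row 4: 140 + 63 + 21 + 119 + 42 = 385.
Row 5: 84 + 7 + 105 + 28 + 161 = 385.
Column 1: -7 + 112 + 56 + 140 + 84 = 385.
Column 2: 126 + 35 + 154 + 63 + 7 = 385.
Column 3: 49 + 136 + 77 + 21 + 105 = 388.
Column 4: 147 + 91 + 0 + 119 + 28 = 385.
Column 5: 70 + 14 + 98 + 42 + 161 = 385.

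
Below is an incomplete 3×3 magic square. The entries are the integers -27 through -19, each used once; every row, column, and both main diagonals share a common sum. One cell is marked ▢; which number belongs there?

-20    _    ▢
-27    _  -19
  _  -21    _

-24

The entries are -27 through -19, which sum to -207, so each line sums to -207/3 = -69.
From row 2, -69 − (-27 + (-19)) gives (2,2) = -23.
The remaining cell in column 1 is (3,1) = -69 − (-47) = -22.
Column 2: -23 + (-21) + ? = -69, so (1,2) = -25.
Main diagonal must total -69; the given cells sum to -43, so (3,3) = -26.
From anti-diagonal, -69 − (-23 + (-22)) gives (1,3) = -24.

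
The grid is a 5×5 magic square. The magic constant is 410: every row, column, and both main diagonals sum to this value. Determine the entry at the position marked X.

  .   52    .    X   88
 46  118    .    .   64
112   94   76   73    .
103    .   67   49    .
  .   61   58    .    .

91

Row 3 must total 410; the given cells sum to 355, so (3,5) = 55.
The remaining cell in column 2 is (4,2) = 410 − 325 = 85.
The remaining cell in row 4 is (4,5) = 410 − 304 = 106.
From column 5, 410 − (88 + 64 + 55 + 106) gives (5,5) = 97.
The remaining cell in main diagonal is (1,1) = 410 − 340 = 70.
From column 1, 410 − (70 + 46 + 112 + 103) gives (5,1) = 79.
Anti-diagonal: 88 + 76 + 85 + 79 + ? = 410, so (2,4) = 82.
From row 2, 410 − (46 + 118 + 82 + 64) gives (2,3) = 100.
Row 5 must total 410; the given cells sum to 295, so (5,4) = 115.
Column 3 must total 410; the given cells sum to 301, so (1,3) = 109.
Using column 4: 82 + 73 + 49 + 115 + ? → (1,4) = 410 − 319 = 91.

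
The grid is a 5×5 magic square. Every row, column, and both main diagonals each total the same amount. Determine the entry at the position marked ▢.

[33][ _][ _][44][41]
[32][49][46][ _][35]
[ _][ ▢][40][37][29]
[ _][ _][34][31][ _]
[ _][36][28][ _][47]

Main diagonal is complete and sums to 200; that is the magic constant.
Row 2: 32 + 49 + 46 + 35 + ? = 200, so (2,4) = 38.
The remaining cell in column 3 is (1,3) = 200 − 148 = 52.
Column 4 must total 200; the given cells sum to 150, so (5,4) = 50.
From column 5, 200 − (41 + 35 + 29 + 47) gives (4,5) = 48.
The remaining cell in row 1 is (1,2) = 200 − 170 = 30.
The remaining cell in row 5 is (5,1) = 200 − 161 = 39.
Anti-diagonal: 41 + 38 + 40 + 39 + ? = 200, so (4,2) = 42.
Row 4 must total 200; the given cells sum to 155, so (4,1) = 45.
The remaining cell in column 1 is (3,1) = 200 − 149 = 51.
Using column 2: 30 + 49 + 42 + 36 + ? → (3,2) = 200 − 157 = 43.

43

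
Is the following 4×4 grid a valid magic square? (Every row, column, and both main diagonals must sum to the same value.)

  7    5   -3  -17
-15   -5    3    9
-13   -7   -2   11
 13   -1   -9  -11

No — anti-diagonal sums to -8 but column 3 sums to -11.

Row 1: 7 + 5 + (-3) + (-17) = -8.
Row 2: -15 + (-5) + 3 + 9 = -8.
Row 3: -13 + (-7) + (-2) + 11 = -11.
Row 4: 13 + (-1) + (-9) + (-11) = -8.
Column 1: 7 + (-15) + (-13) + 13 = -8.
Column 2: 5 + (-5) + (-7) + (-1) = -8.
Column 3: -3 + 3 + (-2) + (-9) = -11.
Column 4: -17 + 9 + 11 + (-11) = -8.
Main diagonal: 7 + (-5) + (-2) + (-11) = -11.
Anti-diagonal: -17 + 3 + (-7) + 13 = -8.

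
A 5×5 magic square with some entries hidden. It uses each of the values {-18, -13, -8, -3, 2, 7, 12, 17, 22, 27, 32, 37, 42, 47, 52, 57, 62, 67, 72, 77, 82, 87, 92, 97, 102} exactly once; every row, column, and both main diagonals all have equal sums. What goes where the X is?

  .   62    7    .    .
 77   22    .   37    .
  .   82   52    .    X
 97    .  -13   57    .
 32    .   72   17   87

67

The 25 entries sum to 1050, so each line sums to 1050/5 = 210.
Row 5 needs 210; the known cells sum to 208, so (5,2) = 2.
Column 2 needs 210; the known cells sum to 168, so (4,2) = 42.
Column 3 needs 210; the known cells sum to 118, so (2,3) = 92.
Main diagonal: 22 + 52 + 57 + 87 + ? = 210, so (1,1) = -8.
From anti-diagonal, 210 − (37 + 52 + 42 + 32) gives (1,5) = 47.
From row 1, 210 − (-8 + 62 + 7 + 47) gives (1,4) = 102.
Row 2 needs 210; the known cells sum to 228, so (2,5) = -18.
Row 4 needs 210; the known cells sum to 183, so (4,5) = 27.
The remaining cell in column 1 is (3,1) = 210 − 198 = 12.
Column 4 must total 210; the given cells sum to 213, so (3,4) = -3.
Using column 5: 47 + (-18) + 27 + 87 + ? → (3,5) = 210 − 143 = 67.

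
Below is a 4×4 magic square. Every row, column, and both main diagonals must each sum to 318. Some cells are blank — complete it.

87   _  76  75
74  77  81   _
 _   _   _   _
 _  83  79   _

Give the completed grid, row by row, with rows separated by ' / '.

87 80 76 75 / 74 77 81 86 / 73 78 82 85 / 84 83 79 72

Using row 1: 87 + 76 + 75 + ? → (1,2) = 318 − 238 = 80.
From row 2, 318 − (74 + 77 + 81) gives (2,4) = 86.
The remaining cell in column 2 is (3,2) = 318 − 240 = 78.
Column 3: 76 + 81 + 79 + ? = 318, so (3,3) = 82.
Main diagonal needs 318; the known cells sum to 246, so (4,4) = 72.
Using anti-diagonal: 75 + 81 + 78 + ? → (4,1) = 318 − 234 = 84.
The remaining cell in column 1 is (3,1) = 318 − 245 = 73.
Column 4 needs 318; the known cells sum to 233, so (3,4) = 85.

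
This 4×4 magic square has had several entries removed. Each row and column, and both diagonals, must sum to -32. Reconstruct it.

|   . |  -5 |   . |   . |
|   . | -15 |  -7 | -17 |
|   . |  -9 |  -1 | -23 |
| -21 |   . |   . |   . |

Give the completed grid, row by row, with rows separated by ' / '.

The remaining cell in row 2 is (2,1) = -32 − (-39) = 7.
Row 3 must total -32; the given cells sum to -33, so (3,1) = 1.
From column 1, -32 − (7 + 1 + (-21)) gives (1,1) = -19.
The remaining cell in column 2 is (4,2) = -32 − (-29) = -3.
From main diagonal, -32 − (-19 + (-15) + (-1)) gives (4,4) = 3.
Anti-diagonal must total -32; the given cells sum to -37, so (1,4) = 5.
Row 1 needs -32; the known cells sum to -19, so (1,3) = -13.
The remaining cell in row 4 is (4,3) = -32 − (-21) = -11.

-19 -5 -13 5 / 7 -15 -7 -17 / 1 -9 -1 -23 / -21 -3 -11 3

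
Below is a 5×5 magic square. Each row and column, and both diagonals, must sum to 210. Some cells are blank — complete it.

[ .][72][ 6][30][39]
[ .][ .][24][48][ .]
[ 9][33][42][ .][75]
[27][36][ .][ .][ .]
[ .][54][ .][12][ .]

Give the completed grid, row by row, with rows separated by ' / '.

Row 1 needs 210; the known cells sum to 147, so (1,1) = 63.
The remaining cell in row 3 is (3,4) = 210 − 159 = 51.
Using column 2: 72 + 33 + 36 + 54 + ? → (2,2) = 210 − 195 = 15.
Column 4 must total 210; the given cells sum to 141, so (4,4) = 69.
Main diagonal must total 210; the given cells sum to 189, so (5,5) = 21.
Anti-diagonal: 39 + 48 + 42 + 36 + ? = 210, so (5,1) = 45.
Using row 5: 45 + 54 + 12 + 21 + ? → (5,3) = 210 − 132 = 78.
Column 1: 63 + 9 + 27 + 45 + ? = 210, so (2,1) = 66.
Using column 3: 6 + 24 + 42 + 78 + ? → (4,3) = 210 − 150 = 60.
Row 2 must total 210; the given cells sum to 153, so (2,5) = 57.
Using row 4: 27 + 36 + 60 + 69 + ? → (4,5) = 210 − 192 = 18.

63 72 6 30 39 / 66 15 24 48 57 / 9 33 42 51 75 / 27 36 60 69 18 / 45 54 78 12 21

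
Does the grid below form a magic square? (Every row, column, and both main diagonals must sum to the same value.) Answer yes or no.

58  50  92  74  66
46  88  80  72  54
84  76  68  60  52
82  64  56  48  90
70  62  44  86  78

Yes

Row 1: 58 + 50 + 92 + 74 + 66 = 340.
Row 2: 46 + 88 + 80 + 72 + 54 = 340.
Row 3: 84 + 76 + 68 + 60 + 52 = 340.
Row 4: 82 + 64 + 56 + 48 + 90 = 340.
Row 5: 70 + 62 + 44 + 86 + 78 = 340.
Column 1: 58 + 46 + 84 + 82 + 70 = 340.
Column 2: 50 + 88 + 76 + 64 + 62 = 340.
Column 3: 92 + 80 + 68 + 56 + 44 = 340.
Column 4: 74 + 72 + 60 + 48 + 86 = 340.
Column 5: 66 + 54 + 52 + 90 + 78 = 340.
Main diagonal: 58 + 88 + 68 + 48 + 78 = 340.
Anti-diagonal: 66 + 72 + 68 + 64 + 70 = 340.
All lines sum to 340.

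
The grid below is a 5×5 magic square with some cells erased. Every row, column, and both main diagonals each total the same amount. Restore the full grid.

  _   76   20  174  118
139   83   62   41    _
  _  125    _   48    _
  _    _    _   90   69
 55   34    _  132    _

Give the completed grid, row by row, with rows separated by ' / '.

Column 4 is already complete: 174 + 41 + 48 + 90 + 132 = 485, so that is the magic constant.
Row 1 needs 485; the known cells sum to 388, so (1,1) = 97.
Using row 2: 139 + 83 + 62 + 41 + ? → (2,5) = 485 − 325 = 160.
The remaining cell in column 2 is (4,2) = 485 − 318 = 167.
Using anti-diagonal: 118 + 41 + 167 + 55 + ? → (3,3) = 485 − 381 = 104.
Using main diagonal: 97 + 83 + 104 + 90 + ? → (5,5) = 485 − 374 = 111.
The remaining cell in row 5 is (5,3) = 485 − 332 = 153.
Column 3: 20 + 62 + 104 + 153 + ? = 485, so (4,3) = 146.
Using column 5: 118 + 160 + 69 + 111 + ? → (3,5) = 485 − 458 = 27.
Using row 3: 125 + 104 + 48 + 27 + ? → (3,1) = 485 − 304 = 181.
The remaining cell in row 4 is (4,1) = 485 − 472 = 13.

97 76 20 174 118 / 139 83 62 41 160 / 181 125 104 48 27 / 13 167 146 90 69 / 55 34 153 132 111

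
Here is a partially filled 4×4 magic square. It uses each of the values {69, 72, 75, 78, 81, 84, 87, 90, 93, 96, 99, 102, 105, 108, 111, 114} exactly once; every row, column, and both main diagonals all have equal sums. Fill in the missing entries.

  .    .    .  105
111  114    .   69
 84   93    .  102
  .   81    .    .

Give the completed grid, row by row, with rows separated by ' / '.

75 78 108 105 / 111 114 72 69 / 84 93 87 102 / 96 81 99 90

The 16 entries sum to 1464, so each line sums to 1464/4 = 366.
Using row 2: 111 + 114 + 69 + ? → (2,3) = 366 − 294 = 72.
Row 3 must total 366; the given cells sum to 279, so (3,3) = 87.
The remaining cell in column 2 is (1,2) = 366 − 288 = 78.
From column 4, 366 − (105 + 69 + 102) gives (4,4) = 90.
Main diagonal needs 366; the known cells sum to 291, so (1,1) = 75.
Anti-diagonal: 105 + 72 + 93 + ? = 366, so (4,1) = 96.
Using row 1: 75 + 78 + 105 + ? → (1,3) = 366 − 258 = 108.
From row 4, 366 − (96 + 81 + 90) gives (4,3) = 99.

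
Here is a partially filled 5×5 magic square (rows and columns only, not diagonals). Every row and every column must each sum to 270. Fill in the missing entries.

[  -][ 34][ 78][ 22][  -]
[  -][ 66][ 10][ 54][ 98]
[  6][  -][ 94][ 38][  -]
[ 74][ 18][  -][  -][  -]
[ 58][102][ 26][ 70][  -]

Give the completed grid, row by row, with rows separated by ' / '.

90 34 78 22 46 / 42 66 10 54 98 / 6 50 94 38 82 / 74 18 62 86 30 / 58 102 26 70 14

Row 2 needs 270; the known cells sum to 228, so (2,1) = 42.
Row 5 needs 270; the known cells sum to 256, so (5,5) = 14.
Column 1 must total 270; the given cells sum to 180, so (1,1) = 90.
Using column 2: 34 + 66 + 18 + 102 + ? → (3,2) = 270 − 220 = 50.
Column 3 needs 270; the known cells sum to 208, so (4,3) = 62.
Column 4 needs 270; the known cells sum to 184, so (4,4) = 86.
From row 1, 270 − (90 + 34 + 78 + 22) gives (1,5) = 46.
Row 3 must total 270; the given cells sum to 188, so (3,5) = 82.
Row 4: 74 + 18 + 62 + 86 + ? = 270, so (4,5) = 30.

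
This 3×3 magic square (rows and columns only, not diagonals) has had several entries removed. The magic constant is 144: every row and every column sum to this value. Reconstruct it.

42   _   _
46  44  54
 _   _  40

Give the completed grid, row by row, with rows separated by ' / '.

42 52 50 / 46 44 54 / 56 48 40

Column 1: 42 + 46 + ? = 144, so (3,1) = 56.
From column 3, 144 − (54 + 40) gives (1,3) = 50.
Using row 1: 42 + 50 + ? → (1,2) = 144 − 92 = 52.
Row 3 needs 144; the known cells sum to 96, so (3,2) = 48.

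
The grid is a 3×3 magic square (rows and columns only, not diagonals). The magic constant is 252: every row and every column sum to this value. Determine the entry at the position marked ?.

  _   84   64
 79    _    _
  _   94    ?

89

From row 1, 252 − (84 + 64) gives (1,1) = 104.
Column 1 must total 252; the given cells sum to 183, so (3,1) = 69.
Column 2 needs 252; the known cells sum to 178, so (2,2) = 74.
Row 2: 79 + 74 + ? = 252, so (2,3) = 99.
Using row 3: 69 + 94 + ? → (3,3) = 252 − 163 = 89.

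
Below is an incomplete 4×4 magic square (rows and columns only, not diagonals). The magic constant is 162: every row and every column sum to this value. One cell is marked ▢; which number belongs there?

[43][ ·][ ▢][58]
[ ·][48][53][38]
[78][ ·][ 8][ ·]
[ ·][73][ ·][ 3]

Using row 2: 48 + 53 + 38 + ? → (2,1) = 162 − 139 = 23.
Column 1: 43 + 23 + 78 + ? = 162, so (4,1) = 18.
Column 4 must total 162; the given cells sum to 99, so (3,4) = 63.
From row 3, 162 − (78 + 8 + 63) gives (3,2) = 13.
The remaining cell in row 4 is (4,3) = 162 − 94 = 68.
The remaining cell in column 2 is (1,2) = 162 − 134 = 28.
Column 3 must total 162; the given cells sum to 129, so (1,3) = 33.

33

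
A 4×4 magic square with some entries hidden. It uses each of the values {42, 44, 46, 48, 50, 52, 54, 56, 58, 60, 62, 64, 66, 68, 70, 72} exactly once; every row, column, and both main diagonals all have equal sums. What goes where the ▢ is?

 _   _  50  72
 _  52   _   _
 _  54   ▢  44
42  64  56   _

The 16 entries sum to 912, so each line sums to 912/4 = 228.
Row 4 needs 228; the known cells sum to 162, so (4,4) = 66.
The remaining cell in column 2 is (1,2) = 228 − 170 = 58.
From column 4, 228 − (72 + 44 + 66) gives (2,4) = 46.
The remaining cell in anti-diagonal is (2,3) = 228 − 168 = 60.
Row 1: 58 + 50 + 72 + ? = 228, so (1,1) = 48.
Row 2 needs 228; the known cells sum to 158, so (2,1) = 70.
Column 1: 48 + 70 + 42 + ? = 228, so (3,1) = 68.
The remaining cell in column 3 is (3,3) = 228 − 166 = 62.

62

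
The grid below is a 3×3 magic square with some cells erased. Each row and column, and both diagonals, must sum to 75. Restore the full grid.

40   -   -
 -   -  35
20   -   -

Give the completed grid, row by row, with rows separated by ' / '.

40 5 30 / 15 25 35 / 20 45 10

From column 1, 75 − (40 + 20) gives (2,1) = 15.
Row 2: 15 + 35 + ? = 75, so (2,2) = 25.
Main diagonal must total 75; the given cells sum to 65, so (3,3) = 10.
The remaining cell in anti-diagonal is (1,3) = 75 − 45 = 30.
Using row 1: 40 + 30 + ? → (1,2) = 75 − 70 = 5.
From row 3, 75 − (20 + 10) gives (3,2) = 45.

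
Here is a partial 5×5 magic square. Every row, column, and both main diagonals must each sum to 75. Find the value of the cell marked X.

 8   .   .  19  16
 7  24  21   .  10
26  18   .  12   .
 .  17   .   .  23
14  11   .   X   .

Row 2 must total 75; the given cells sum to 62, so (2,4) = 13.
Using column 1: 8 + 7 + 26 + 14 + ? → (4,1) = 75 − 55 = 20.
Using column 2: 24 + 18 + 17 + 11 + ? → (1,2) = 75 − 70 = 5.
From anti-diagonal, 75 − (16 + 13 + 17 + 14) gives (3,3) = 15.
The remaining cell in row 1 is (1,3) = 75 − 48 = 27.
Row 3 needs 75; the known cells sum to 71, so (3,5) = 4.
Column 5: 16 + 10 + 4 + 23 + ? = 75, so (5,5) = 22.
Main diagonal: 8 + 24 + 15 + 22 + ? = 75, so (4,4) = 6.
From row 4, 75 − (20 + 17 + 6 + 23) gives (4,3) = 9.
Using column 3: 27 + 21 + 15 + 9 + ? → (5,3) = 75 − 72 = 3.
From column 4, 75 − (19 + 13 + 12 + 6) gives (5,4) = 25.

25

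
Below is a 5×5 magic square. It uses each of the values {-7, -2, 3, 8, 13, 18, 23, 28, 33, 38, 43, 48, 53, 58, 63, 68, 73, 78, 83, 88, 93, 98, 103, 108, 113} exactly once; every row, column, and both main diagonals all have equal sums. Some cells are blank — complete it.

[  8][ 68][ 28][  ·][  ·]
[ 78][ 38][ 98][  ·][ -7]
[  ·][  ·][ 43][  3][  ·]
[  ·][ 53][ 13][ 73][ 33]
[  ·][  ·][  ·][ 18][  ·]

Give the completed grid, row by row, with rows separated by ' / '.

The 25 entries sum to 1325, so each line sums to 1325/5 = 265.
Using row 2: 78 + 38 + 98 + (-7) + ? → (2,4) = 265 − 207 = 58.
From row 4, 265 − (53 + 13 + 73 + 33) gives (4,1) = 93.
The remaining cell in column 3 is (5,3) = 265 − 182 = 83.
Column 4 needs 265; the known cells sum to 152, so (1,4) = 113.
Main diagonal must total 265; the given cells sum to 162, so (5,5) = 103.
Row 1 needs 265; the known cells sum to 217, so (1,5) = 48.
The remaining cell in column 5 is (3,5) = 265 − 177 = 88.
Using anti-diagonal: 48 + 58 + 43 + 53 + ? → (5,1) = 265 − 202 = 63.
Using row 5: 63 + 83 + 18 + 103 + ? → (5,2) = 265 − 267 = -2.
The remaining cell in column 1 is (3,1) = 265 − 242 = 23.
Using column 2: 68 + 38 + 53 + (-2) + ? → (3,2) = 265 − 157 = 108.

8 68 28 113 48 / 78 38 98 58 -7 / 23 108 43 3 88 / 93 53 13 73 33 / 63 -2 83 18 103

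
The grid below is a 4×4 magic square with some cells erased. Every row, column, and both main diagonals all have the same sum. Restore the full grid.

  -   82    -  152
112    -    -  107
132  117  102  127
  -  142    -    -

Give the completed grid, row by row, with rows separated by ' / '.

147 82 97 152 / 112 137 122 107 / 132 117 102 127 / 87 142 157 92

Row 3 is already complete: 132 + 117 + 102 + 127 = 478, so that is the magic constant.
Column 2: 82 + 117 + 142 + ? = 478, so (2,2) = 137.
Column 4 needs 478; the known cells sum to 386, so (4,4) = 92.
From main diagonal, 478 − (137 + 102 + 92) gives (1,1) = 147.
Row 1: 147 + 82 + 152 + ? = 478, so (1,3) = 97.
Row 2: 112 + 137 + 107 + ? = 478, so (2,3) = 122.
Column 1: 147 + 112 + 132 + ? = 478, so (4,1) = 87.
From column 3, 478 − (97 + 122 + 102) gives (4,3) = 157.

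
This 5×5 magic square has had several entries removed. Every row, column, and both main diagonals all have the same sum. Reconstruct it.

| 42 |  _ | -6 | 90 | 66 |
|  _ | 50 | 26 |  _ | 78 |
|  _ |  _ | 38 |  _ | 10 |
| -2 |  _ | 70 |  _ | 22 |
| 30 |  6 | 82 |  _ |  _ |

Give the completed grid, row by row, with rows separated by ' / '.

42 18 -6 90 66 / 54 50 26 2 78 / 86 62 38 14 10 / -2 74 70 46 22 / 30 6 82 58 34

Column 3 is already complete: -6 + 26 + 38 + 70 + 82 = 210, so that is the magic constant.
Row 1: 42 + (-6) + 90 + 66 + ? = 210, so (1,2) = 18.
Column 5: 66 + 78 + 10 + 22 + ? = 210, so (5,5) = 34.
The remaining cell in main diagonal is (4,4) = 210 − 164 = 46.
Row 4 must total 210; the given cells sum to 136, so (4,2) = 74.
Row 5 must total 210; the given cells sum to 152, so (5,4) = 58.
The remaining cell in column 2 is (3,2) = 210 − 148 = 62.
Anti-diagonal must total 210; the given cells sum to 208, so (2,4) = 2.
Row 2: 50 + 26 + 2 + 78 + ? = 210, so (2,1) = 54.
The remaining cell in column 1 is (3,1) = 210 − 124 = 86.
Column 4 must total 210; the given cells sum to 196, so (3,4) = 14.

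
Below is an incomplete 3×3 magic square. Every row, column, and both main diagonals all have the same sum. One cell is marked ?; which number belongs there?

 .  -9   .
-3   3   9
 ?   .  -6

0

Row 2 is complete and sums to 9; that is the magic constant.
Column 2 needs 9; the known cells sum to -6, so (3,2) = 15.
From column 3, 9 − (9 + (-6)) gives (1,3) = 6.
Main diagonal: 3 + (-6) + ? = 9, so (1,1) = 12.
Anti-diagonal must total 9; the given cells sum to 9, so (3,1) = 0.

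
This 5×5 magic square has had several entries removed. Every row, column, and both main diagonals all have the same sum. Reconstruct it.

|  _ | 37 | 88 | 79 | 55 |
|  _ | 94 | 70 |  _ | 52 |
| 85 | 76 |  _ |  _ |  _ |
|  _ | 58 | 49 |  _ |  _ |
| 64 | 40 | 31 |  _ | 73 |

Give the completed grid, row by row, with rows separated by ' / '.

46 37 88 79 55 / 28 94 70 61 52 / 85 76 67 43 34 / 82 58 49 25 91 / 64 40 31 97 73

Column 2 is already complete: 37 + 94 + 76 + 58 + 40 = 305, so that is the magic constant.
From row 1, 305 − (37 + 88 + 79 + 55) gives (1,1) = 46.
Row 5 needs 305; the known cells sum to 208, so (5,4) = 97.
Column 3 needs 305; the known cells sum to 238, so (3,3) = 67.
From main diagonal, 305 − (46 + 94 + 67 + 73) gives (4,4) = 25.
From anti-diagonal, 305 − (55 + 67 + 58 + 64) gives (2,4) = 61.
Row 2 needs 305; the known cells sum to 277, so (2,1) = 28.
Using column 1: 46 + 28 + 85 + 64 + ? → (4,1) = 305 − 223 = 82.
Using column 4: 79 + 61 + 25 + 97 + ? → (3,4) = 305 − 262 = 43.
From row 3, 305 − (85 + 76 + 67 + 43) gives (3,5) = 34.
Using row 4: 82 + 58 + 49 + 25 + ? → (4,5) = 305 − 214 = 91.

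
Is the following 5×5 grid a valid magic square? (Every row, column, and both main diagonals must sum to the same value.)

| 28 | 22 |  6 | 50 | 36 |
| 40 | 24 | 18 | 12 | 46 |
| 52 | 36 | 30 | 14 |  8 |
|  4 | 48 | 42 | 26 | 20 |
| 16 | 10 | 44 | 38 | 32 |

No — anti-diagonal sums to 142 but row 2 sums to 140.

Row 1: 28 + 22 + 6 + 50 + 36 = 142.
Row 2: 40 + 24 + 18 + 12 + 46 = 140.
Row 3: 52 + 36 + 30 + 14 + 8 = 140.
Row 4: 4 + 48 + 42 + 26 + 20 = 140.
Row 5: 16 + 10 + 44 + 38 + 32 = 140.
Column 1: 28 + 40 + 52 + 4 + 16 = 140.
Column 2: 22 + 24 + 36 + 48 + 10 = 140.
Column 3: 6 + 18 + 30 + 42 + 44 = 140.
Column 4: 50 + 12 + 14 + 26 + 38 = 140.
Column 5: 36 + 46 + 8 + 20 + 32 = 142.
Main diagonal: 28 + 24 + 30 + 26 + 32 = 140.
Anti-diagonal: 36 + 12 + 30 + 48 + 16 = 142.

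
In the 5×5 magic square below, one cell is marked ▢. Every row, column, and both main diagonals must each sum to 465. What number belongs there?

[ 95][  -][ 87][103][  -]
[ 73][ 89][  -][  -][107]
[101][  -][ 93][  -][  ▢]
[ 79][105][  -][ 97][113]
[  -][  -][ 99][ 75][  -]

85

Row 4 must total 465; the given cells sum to 394, so (4,3) = 71.
Column 1: 95 + 73 + 101 + 79 + ? = 465, so (5,1) = 117.
Column 3 must total 465; the given cells sum to 350, so (2,3) = 115.
Using main diagonal: 95 + 89 + 93 + 97 + ? → (5,5) = 465 − 374 = 91.
The remaining cell in row 2 is (2,4) = 465 − 384 = 81.
The remaining cell in row 5 is (5,2) = 465 − 382 = 83.
From column 4, 465 − (103 + 81 + 97 + 75) gives (3,4) = 109.
Anti-diagonal must total 465; the given cells sum to 396, so (1,5) = 69.
Row 1 must total 465; the given cells sum to 354, so (1,2) = 111.
Column 2 must total 465; the given cells sum to 388, so (3,2) = 77.
The remaining cell in column 5 is (3,5) = 465 − 380 = 85.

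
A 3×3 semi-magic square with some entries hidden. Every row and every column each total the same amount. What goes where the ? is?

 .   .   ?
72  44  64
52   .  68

Row 2 is complete and sums to 180; that is the magic constant.
Row 3 needs 180; the known cells sum to 120, so (3,2) = 60.
Column 1: 72 + 52 + ? = 180, so (1,1) = 56.
Column 2 needs 180; the known cells sum to 104, so (1,2) = 76.
Using column 3: 64 + 68 + ? → (1,3) = 180 − 132 = 48.

48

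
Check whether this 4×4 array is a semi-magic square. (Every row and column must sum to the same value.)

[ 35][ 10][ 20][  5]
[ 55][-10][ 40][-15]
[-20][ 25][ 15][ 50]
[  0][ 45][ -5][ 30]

Yes

Row 1: 35 + 10 + 20 + 5 = 70.
Row 2: 55 + (-10) + 40 + (-15) = 70.
Row 3: -20 + 25 + 15 + 50 = 70.
Row 4: 0 + 45 + (-5) + 30 = 70.
Column 1: 35 + 55 + (-20) + 0 = 70.
Column 2: 10 + (-10) + 25 + 45 = 70.
Column 3: 20 + 40 + 15 + (-5) = 70.
Column 4: 5 + (-15) + 50 + 30 = 70.
All lines sum to 70.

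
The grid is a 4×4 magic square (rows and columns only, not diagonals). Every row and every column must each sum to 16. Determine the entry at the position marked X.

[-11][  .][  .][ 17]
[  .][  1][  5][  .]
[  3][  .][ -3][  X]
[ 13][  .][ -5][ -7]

7

Row 4 must total 16; the given cells sum to 1, so (4,2) = 15.
Column 1: -11 + 3 + 13 + ? = 16, so (2,1) = 11.
Using column 3: 5 + (-3) + (-5) + ? → (1,3) = 16 − (-3) = 19.
The remaining cell in row 1 is (1,2) = 16 − 25 = -9.
Row 2 must total 16; the given cells sum to 17, so (2,4) = -1.
Column 2: -9 + 1 + 15 + ? = 16, so (3,2) = 9.
Column 4 must total 16; the given cells sum to 9, so (3,4) = 7.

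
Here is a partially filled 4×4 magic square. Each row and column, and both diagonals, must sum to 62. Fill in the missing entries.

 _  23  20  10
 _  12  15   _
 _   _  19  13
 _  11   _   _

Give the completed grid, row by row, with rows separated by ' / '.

9 23 20 10 / 18 12 15 17 / 14 16 19 13 / 21 11 8 22

From row 1, 62 − (23 + 20 + 10) gives (1,1) = 9.
From column 2, 62 − (23 + 12 + 11) gives (3,2) = 16.
Column 3 needs 62; the known cells sum to 54, so (4,3) = 8.
Main diagonal: 9 + 12 + 19 + ? = 62, so (4,4) = 22.
From anti-diagonal, 62 − (10 + 15 + 16) gives (4,1) = 21.
From row 3, 62 − (16 + 19 + 13) gives (3,1) = 14.
The remaining cell in column 1 is (2,1) = 62 − 44 = 18.
Column 4 needs 62; the known cells sum to 45, so (2,4) = 17.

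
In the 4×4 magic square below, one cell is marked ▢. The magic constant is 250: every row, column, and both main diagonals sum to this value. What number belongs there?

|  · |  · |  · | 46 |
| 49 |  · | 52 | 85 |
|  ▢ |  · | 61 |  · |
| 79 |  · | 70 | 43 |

40

The remaining cell in row 2 is (2,2) = 250 − 186 = 64.
From row 4, 250 − (79 + 70 + 43) gives (4,2) = 58.
Using column 3: 52 + 61 + 70 + ? → (1,3) = 250 − 183 = 67.
Using column 4: 46 + 85 + 43 + ? → (3,4) = 250 − 174 = 76.
Using main diagonal: 64 + 61 + 43 + ? → (1,1) = 250 − 168 = 82.
Anti-diagonal must total 250; the given cells sum to 177, so (3,2) = 73.
Row 1 needs 250; the known cells sum to 195, so (1,2) = 55.
From row 3, 250 − (73 + 61 + 76) gives (3,1) = 40.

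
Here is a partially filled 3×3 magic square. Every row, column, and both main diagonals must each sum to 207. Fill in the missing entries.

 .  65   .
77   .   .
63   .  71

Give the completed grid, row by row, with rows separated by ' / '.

Using row 3: 63 + 71 + ? → (3,2) = 207 − 134 = 73.
From column 1, 207 − (77 + 63) gives (1,1) = 67.
Column 2 needs 207; the known cells sum to 138, so (2,2) = 69.
Using anti-diagonal: 69 + 63 + ? → (1,3) = 207 − 132 = 75.
Row 2: 77 + 69 + ? = 207, so (2,3) = 61.

67 65 75 / 77 69 61 / 63 73 71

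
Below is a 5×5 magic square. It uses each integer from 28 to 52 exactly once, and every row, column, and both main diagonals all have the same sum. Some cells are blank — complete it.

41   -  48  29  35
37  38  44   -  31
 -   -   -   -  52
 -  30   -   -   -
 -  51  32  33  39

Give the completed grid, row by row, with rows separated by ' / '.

41 47 48 29 35 / 37 38 44 50 31 / 28 34 40 46 52 / 49 30 36 42 43 / 45 51 32 33 39

The entries are 28 through 52, which sum to 1000, so each line sums to 1000/5 = 200.
Row 1: 41 + 48 + 29 + 35 + ? = 200, so (1,2) = 47.
From row 2, 200 − (37 + 38 + 44 + 31) gives (2,4) = 50.
Using row 5: 51 + 32 + 33 + 39 + ? → (5,1) = 200 − 155 = 45.
Using column 2: 47 + 38 + 30 + 51 + ? → (3,2) = 200 − 166 = 34.
Using column 5: 35 + 31 + 52 + 39 + ? → (4,5) = 200 − 157 = 43.
The remaining cell in anti-diagonal is (3,3) = 200 − 160 = 40.
Column 3 must total 200; the given cells sum to 164, so (4,3) = 36.
Main diagonal must total 200; the given cells sum to 158, so (4,4) = 42.
Row 4 needs 200; the known cells sum to 151, so (4,1) = 49.
The remaining cell in column 1 is (3,1) = 200 − 172 = 28.
Column 4 must total 200; the given cells sum to 154, so (3,4) = 46.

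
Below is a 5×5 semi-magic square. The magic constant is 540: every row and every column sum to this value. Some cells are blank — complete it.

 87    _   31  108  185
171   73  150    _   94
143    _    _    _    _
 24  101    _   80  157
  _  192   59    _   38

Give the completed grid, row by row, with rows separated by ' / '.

Row 1 must total 540; the given cells sum to 411, so (1,2) = 129.
The remaining cell in row 2 is (2,4) = 540 − 488 = 52.
Row 4: 24 + 101 + 80 + 157 + ? = 540, so (4,3) = 178.
From column 1, 540 − (87 + 171 + 143 + 24) gives (5,1) = 115.
Column 2 must total 540; the given cells sum to 495, so (3,2) = 45.
Column 3 needs 540; the known cells sum to 418, so (3,3) = 122.
From column 5, 540 − (185 + 94 + 157 + 38) gives (3,5) = 66.
Row 3 must total 540; the given cells sum to 376, so (3,4) = 164.
Row 5: 115 + 192 + 59 + 38 + ? = 540, so (5,4) = 136.

87 129 31 108 185 / 171 73 150 52 94 / 143 45 122 164 66 / 24 101 178 80 157 / 115 192 59 136 38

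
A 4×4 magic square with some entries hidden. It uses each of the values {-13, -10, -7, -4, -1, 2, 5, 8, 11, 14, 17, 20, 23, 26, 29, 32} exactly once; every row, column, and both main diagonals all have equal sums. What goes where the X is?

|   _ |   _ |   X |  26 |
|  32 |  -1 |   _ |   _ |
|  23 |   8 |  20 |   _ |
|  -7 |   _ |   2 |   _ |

The 16 entries sum to 152, so each line sums to 152/4 = 38.
From row 3, 38 − (23 + 8 + 20) gives (3,4) = -13.
From column 1, 38 − (32 + 23 + (-7)) gives (1,1) = -10.
Main diagonal must total 38; the given cells sum to 9, so (4,4) = 29.
The remaining cell in anti-diagonal is (2,3) = 38 − 27 = 11.
Row 2: 32 + (-1) + 11 + ? = 38, so (2,4) = -4.
The remaining cell in row 4 is (4,2) = 38 − 24 = 14.
Column 2 must total 38; the given cells sum to 21, so (1,2) = 17.
Column 3 needs 38; the known cells sum to 33, so (1,3) = 5.

5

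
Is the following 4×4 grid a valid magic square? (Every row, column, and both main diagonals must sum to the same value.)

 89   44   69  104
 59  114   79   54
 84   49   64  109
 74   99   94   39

Yes

Row 1: 89 + 44 + 69 + 104 = 306.
Row 2: 59 + 114 + 79 + 54 = 306.
Row 3: 84 + 49 + 64 + 109 = 306.
Row 4: 74 + 99 + 94 + 39 = 306.
Column 1: 89 + 59 + 84 + 74 = 306.
Column 2: 44 + 114 + 49 + 99 = 306.
Column 3: 69 + 79 + 64 + 94 = 306.
Column 4: 104 + 54 + 109 + 39 = 306.
Main diagonal: 89 + 114 + 64 + 39 = 306.
Anti-diagonal: 104 + 79 + 49 + 74 = 306.
All lines sum to 306.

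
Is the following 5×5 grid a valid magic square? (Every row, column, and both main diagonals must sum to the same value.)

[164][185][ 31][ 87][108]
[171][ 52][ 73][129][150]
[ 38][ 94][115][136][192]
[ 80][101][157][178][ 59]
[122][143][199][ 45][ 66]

Yes

Row 1: 164 + 185 + 31 + 87 + 108 = 575.
Row 2: 171 + 52 + 73 + 129 + 150 = 575.
Row 3: 38 + 94 + 115 + 136 + 192 = 575.
Row 4: 80 + 101 + 157 + 178 + 59 = 575.
Row 5: 122 + 143 + 199 + 45 + 66 = 575.
Column 1: 164 + 171 + 38 + 80 + 122 = 575.
Column 2: 185 + 52 + 94 + 101 + 143 = 575.
Column 3: 31 + 73 + 115 + 157 + 199 = 575.
Column 4: 87 + 129 + 136 + 178 + 45 = 575.
Column 5: 108 + 150 + 192 + 59 + 66 = 575.
Main diagonal: 164 + 52 + 115 + 178 + 66 = 575.
Anti-diagonal: 108 + 129 + 115 + 101 + 122 = 575.
All lines sum to 575.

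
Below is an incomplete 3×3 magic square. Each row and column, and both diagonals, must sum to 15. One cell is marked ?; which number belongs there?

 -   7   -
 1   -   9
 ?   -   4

8

Row 2 must total 15; the given cells sum to 10, so (2,2) = 5.
The remaining cell in column 2 is (3,2) = 15 − 12 = 3.
Column 3 needs 15; the known cells sum to 13, so (1,3) = 2.
Main diagonal must total 15; the given cells sum to 9, so (1,1) = 6.
Anti-diagonal needs 15; the known cells sum to 7, so (3,1) = 8.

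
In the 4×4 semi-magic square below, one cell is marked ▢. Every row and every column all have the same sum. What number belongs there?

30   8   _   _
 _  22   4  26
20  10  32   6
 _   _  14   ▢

Row 3 is complete and sums to 68; that is the magic constant.
Row 2: 22 + 4 + 26 + ? = 68, so (2,1) = 16.
Column 1 must total 68; the given cells sum to 66, so (4,1) = 2.
From column 2, 68 − (8 + 22 + 10) gives (4,2) = 28.
The remaining cell in column 3 is (1,3) = 68 − 50 = 18.
Row 1: 30 + 8 + 18 + ? = 68, so (1,4) = 12.
Row 4 needs 68; the known cells sum to 44, so (4,4) = 24.

24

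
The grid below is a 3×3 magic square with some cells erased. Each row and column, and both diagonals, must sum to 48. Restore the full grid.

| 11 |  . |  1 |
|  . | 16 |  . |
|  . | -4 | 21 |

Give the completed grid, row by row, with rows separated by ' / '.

Row 1: 11 + 1 + ? = 48, so (1,2) = 36.
The remaining cell in row 3 is (3,1) = 48 − 17 = 31.
Column 1 must total 48; the given cells sum to 42, so (2,1) = 6.
From column 3, 48 − (1 + 21) gives (2,3) = 26.

11 36 1 / 6 16 26 / 31 -4 21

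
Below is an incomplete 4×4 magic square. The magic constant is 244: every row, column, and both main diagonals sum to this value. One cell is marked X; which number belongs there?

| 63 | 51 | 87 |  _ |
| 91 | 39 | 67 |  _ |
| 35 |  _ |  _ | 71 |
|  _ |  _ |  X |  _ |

31

The remaining cell in row 1 is (1,4) = 244 − 201 = 43.
Using row 2: 91 + 39 + 67 + ? → (2,4) = 244 − 197 = 47.
The remaining cell in column 1 is (4,1) = 244 − 189 = 55.
Column 4: 43 + 47 + 71 + ? = 244, so (4,4) = 83.
The remaining cell in main diagonal is (3,3) = 244 − 185 = 59.
Anti-diagonal must total 244; the given cells sum to 165, so (3,2) = 79.
From column 2, 244 − (51 + 39 + 79) gives (4,2) = 75.
Column 3 must total 244; the given cells sum to 213, so (4,3) = 31.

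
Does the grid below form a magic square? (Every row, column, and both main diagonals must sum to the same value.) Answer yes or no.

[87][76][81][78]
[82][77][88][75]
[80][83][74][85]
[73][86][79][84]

Row 1: 87 + 76 + 81 + 78 = 322.
Row 2: 82 + 77 + 88 + 75 = 322.
Row 3: 80 + 83 + 74 + 85 = 322.
Row 4: 73 + 86 + 79 + 84 = 322.
Column 1: 87 + 82 + 80 + 73 = 322.
Column 2: 76 + 77 + 83 + 86 = 322.
Column 3: 81 + 88 + 74 + 79 = 322.
Column 4: 78 + 75 + 85 + 84 = 322.
Main diagonal: 87 + 77 + 74 + 84 = 322.
Anti-diagonal: 78 + 88 + 83 + 73 = 322.
All lines sum to 322.

Yes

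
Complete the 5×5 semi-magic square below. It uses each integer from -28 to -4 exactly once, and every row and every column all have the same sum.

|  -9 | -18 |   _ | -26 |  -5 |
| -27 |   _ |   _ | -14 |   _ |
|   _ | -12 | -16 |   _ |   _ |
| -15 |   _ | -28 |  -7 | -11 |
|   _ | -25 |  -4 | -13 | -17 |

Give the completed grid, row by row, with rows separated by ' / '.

-9 -18 -22 -26 -5 / -27 -6 -10 -14 -23 / -8 -12 -16 -20 -24 / -15 -19 -28 -7 -11 / -21 -25 -4 -13 -17

The entries are -28 through -4, which sum to -400, so each line sums to -400/5 = -80.
Row 1 must total -80; the given cells sum to -58, so (1,3) = -22.
Row 4: -15 + (-28) + (-7) + (-11) + ? = -80, so (4,2) = -19.
Row 5 must total -80; the given cells sum to -59, so (5,1) = -21.
The remaining cell in column 1 is (3,1) = -80 − (-72) = -8.
From column 2, -80 − (-18 + (-12) + (-19) + (-25)) gives (2,2) = -6.
Column 3: -22 + (-16) + (-28) + (-4) + ? = -80, so (2,3) = -10.
Using column 4: -26 + (-14) + (-7) + (-13) + ? → (3,4) = -80 − (-60) = -20.
Row 2: -27 + (-6) + (-10) + (-14) + ? = -80, so (2,5) = -23.
The remaining cell in row 3 is (3,5) = -80 − (-56) = -24.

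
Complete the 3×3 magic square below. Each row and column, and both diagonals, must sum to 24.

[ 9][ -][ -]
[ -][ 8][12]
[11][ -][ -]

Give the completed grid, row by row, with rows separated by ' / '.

Using row 2: 8 + 12 + ? → (2,1) = 24 − 20 = 4.
Using main diagonal: 9 + 8 + ? → (3,3) = 24 − 17 = 7.
The remaining cell in anti-diagonal is (1,3) = 24 − 19 = 5.
Row 1: 9 + 5 + ? = 24, so (1,2) = 10.
The remaining cell in row 3 is (3,2) = 24 − 18 = 6.

9 10 5 / 4 8 12 / 11 6 7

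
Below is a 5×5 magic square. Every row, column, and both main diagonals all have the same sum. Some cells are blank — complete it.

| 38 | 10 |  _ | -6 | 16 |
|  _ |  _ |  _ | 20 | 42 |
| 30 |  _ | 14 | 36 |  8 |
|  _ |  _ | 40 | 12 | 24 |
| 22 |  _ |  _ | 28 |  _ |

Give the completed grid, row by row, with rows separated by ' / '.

Column 4 is already complete: -6 + 20 + 36 + 12 + 28 = 90, so that is the magic constant.
The remaining cell in row 1 is (1,3) = 90 − 58 = 32.
Row 3 needs 90; the known cells sum to 88, so (3,2) = 2.
Column 5: 16 + 42 + 8 + 24 + ? = 90, so (5,5) = 0.
Main diagonal must total 90; the given cells sum to 64, so (2,2) = 26.
Using anti-diagonal: 16 + 20 + 14 + 22 + ? → (4,2) = 90 − 72 = 18.
From row 4, 90 − (18 + 40 + 12 + 24) gives (4,1) = -4.
From column 1, 90 − (38 + 30 + (-4) + 22) gives (2,1) = 4.
Using column 2: 10 + 26 + 2 + 18 + ? → (5,2) = 90 − 56 = 34.
Row 2 needs 90; the known cells sum to 92, so (2,3) = -2.
Row 5: 22 + 34 + 28 + 0 + ? = 90, so (5,3) = 6.

38 10 32 -6 16 / 4 26 -2 20 42 / 30 2 14 36 8 / -4 18 40 12 24 / 22 34 6 28 0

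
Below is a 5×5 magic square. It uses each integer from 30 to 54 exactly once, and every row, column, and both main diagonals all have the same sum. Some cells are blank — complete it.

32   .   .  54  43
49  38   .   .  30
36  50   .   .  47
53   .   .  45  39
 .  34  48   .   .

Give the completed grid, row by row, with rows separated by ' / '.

32 46 35 54 43 / 49 38 52 41 30 / 36 50 44 33 47 / 53 42 31 45 39 / 40 34 48 37 51

The entries are 30 through 54, which sum to 1050, so each line sums to 1050/5 = 210.
The remaining cell in column 1 is (5,1) = 210 − 170 = 40.
Column 5 needs 210; the known cells sum to 159, so (5,5) = 51.
Using main diagonal: 32 + 38 + 45 + 51 + ? → (3,3) = 210 − 166 = 44.
The remaining cell in row 3 is (3,4) = 210 − 177 = 33.
Row 5: 40 + 34 + 48 + 51 + ? = 210, so (5,4) = 37.
Column 4 must total 210; the given cells sum to 169, so (2,4) = 41.
The remaining cell in anti-diagonal is (4,2) = 210 − 168 = 42.
Row 2 needs 210; the known cells sum to 158, so (2,3) = 52.
From row 4, 210 − (53 + 42 + 45 + 39) gives (4,3) = 31.
From column 2, 210 − (38 + 50 + 42 + 34) gives (1,2) = 46.
The remaining cell in column 3 is (1,3) = 210 − 175 = 35.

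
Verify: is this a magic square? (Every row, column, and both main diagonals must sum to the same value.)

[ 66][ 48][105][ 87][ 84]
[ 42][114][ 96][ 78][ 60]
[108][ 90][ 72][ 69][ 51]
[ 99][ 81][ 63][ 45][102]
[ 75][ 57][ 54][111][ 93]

Yes

Row 1: 66 + 48 + 105 + 87 + 84 = 390.
Row 2: 42 + 114 + 96 + 78 + 60 = 390.
Row 3: 108 + 90 + 72 + 69 + 51 = 390.
Row 4: 99 + 81 + 63 + 45 + 102 = 390.
Row 5: 75 + 57 + 54 + 111 + 93 = 390.
Column 1: 66 + 42 + 108 + 99 + 75 = 390.
Column 2: 48 + 114 + 90 + 81 + 57 = 390.
Column 3: 105 + 96 + 72 + 63 + 54 = 390.
Column 4: 87 + 78 + 69 + 45 + 111 = 390.
Column 5: 84 + 60 + 51 + 102 + 93 = 390.
Main diagonal: 66 + 114 + 72 + 45 + 93 = 390.
Anti-diagonal: 84 + 78 + 72 + 81 + 75 = 390.
All lines sum to 390.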